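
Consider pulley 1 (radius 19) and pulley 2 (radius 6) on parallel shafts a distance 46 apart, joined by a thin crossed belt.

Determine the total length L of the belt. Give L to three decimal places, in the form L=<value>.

crossed belt: β = asin((r1+r2)/C) = asin(25/46) = 32.9207°
wrap1 = wrap2 = π + 2β = 245.8415°
tangent length = C·cosβ = 38.6135
L = (r1+r2)·wrap + 2·C·cosβ = 25·4.2907 + 2·38.6135 = 184.4955

L=184.496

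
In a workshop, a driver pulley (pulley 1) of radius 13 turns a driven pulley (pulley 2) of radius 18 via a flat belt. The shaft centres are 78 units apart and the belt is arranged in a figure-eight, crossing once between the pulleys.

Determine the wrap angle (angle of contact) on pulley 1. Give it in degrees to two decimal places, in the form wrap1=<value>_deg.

crossed belt: β = asin((r1+r2)/C) = asin(31/78) = 23.4180°
wrap1 = wrap2 = π + 2β = 226.8360°

wrap1=226.84_deg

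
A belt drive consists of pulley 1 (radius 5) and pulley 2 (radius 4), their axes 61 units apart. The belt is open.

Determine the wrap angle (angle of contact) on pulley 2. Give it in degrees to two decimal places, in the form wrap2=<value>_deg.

open belt: β = asin((r2−r1)/C) = asin(-1/61) = -0.9393°
wrap1 = π − 2β = 181.8786°
wrap2 = π + 2β = 178.1214°

wrap2=178.12_deg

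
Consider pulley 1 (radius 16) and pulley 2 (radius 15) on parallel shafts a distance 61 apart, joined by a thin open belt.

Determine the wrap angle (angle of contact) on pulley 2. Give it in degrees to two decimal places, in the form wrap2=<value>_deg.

open belt: β = asin((r2−r1)/C) = asin(-1/61) = -0.9393°
wrap1 = π − 2β = 181.8786°
wrap2 = π + 2β = 178.1214°

wrap2=178.12_deg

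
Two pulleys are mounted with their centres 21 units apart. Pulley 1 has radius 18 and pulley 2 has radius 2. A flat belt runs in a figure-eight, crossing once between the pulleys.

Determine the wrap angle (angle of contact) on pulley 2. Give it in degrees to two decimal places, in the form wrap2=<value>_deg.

crossed belt: β = asin((r1+r2)/C) = asin(20/21) = 72.2472°
wrap1 = wrap2 = π + 2β = 324.4944°

wrap2=324.49_deg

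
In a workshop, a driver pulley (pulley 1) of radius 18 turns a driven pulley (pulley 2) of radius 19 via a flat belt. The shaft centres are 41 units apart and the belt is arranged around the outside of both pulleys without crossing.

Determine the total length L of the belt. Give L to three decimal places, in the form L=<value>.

L=198.263

open belt: β = asin((r2−r1)/C) = asin(1/41) = 1.3976°
wrap1 = π − 2β = 177.2048°
wrap2 = π + 2β = 182.7952°
tangent length = C·cosβ = 40.9878
L = r1·wrap1 + r2·wrap2 + 2·C·cosβ = 18·3.0928 + 19·3.1904 + 2·40.9878 = 198.2633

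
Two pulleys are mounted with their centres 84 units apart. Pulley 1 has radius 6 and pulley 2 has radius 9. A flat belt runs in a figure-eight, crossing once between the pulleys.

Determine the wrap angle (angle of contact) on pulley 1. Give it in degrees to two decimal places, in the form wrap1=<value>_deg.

wrap1=200.57_deg

crossed belt: β = asin((r1+r2)/C) = asin(15/84) = 10.2866°
wrap1 = wrap2 = π + 2β = 200.5731°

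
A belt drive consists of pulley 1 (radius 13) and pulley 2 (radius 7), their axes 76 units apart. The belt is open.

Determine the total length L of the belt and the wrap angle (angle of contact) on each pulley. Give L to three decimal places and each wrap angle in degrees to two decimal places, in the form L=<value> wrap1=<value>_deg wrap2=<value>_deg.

L=215.306 wrap1=189.06_deg wrap2=170.94_deg

open belt: β = asin((r2−r1)/C) = asin(-6/76) = -4.5281°
wrap1 = π − 2β = 189.0561°
wrap2 = π + 2β = 170.9439°
tangent length = C·cosβ = 75.7628
L = r1·wrap1 + r2·wrap2 + 2·C·cosβ = 13·3.2997 + 7·2.9835 + 2·75.7628 = 215.3058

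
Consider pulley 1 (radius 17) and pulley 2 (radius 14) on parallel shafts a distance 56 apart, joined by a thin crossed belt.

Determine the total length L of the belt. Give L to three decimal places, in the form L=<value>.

crossed belt: β = asin((r1+r2)/C) = asin(31/56) = 33.6124°
wrap1 = wrap2 = π + 2β = 247.2247°
tangent length = C·cosβ = 46.6369
L = (r1+r2)·wrap + 2·C·cosβ = 31·4.3149 + 2·46.6369 = 227.0353

L=227.035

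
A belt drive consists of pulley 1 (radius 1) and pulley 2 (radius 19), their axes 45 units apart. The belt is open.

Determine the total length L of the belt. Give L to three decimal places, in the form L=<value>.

L=160.133

open belt: β = asin((r2−r1)/C) = asin(18/45) = 23.5782°
wrap1 = π − 2β = 132.8436°
wrap2 = π + 2β = 227.1564°
tangent length = C·cosβ = 41.2432
L = r1·wrap1 + r2·wrap2 + 2·C·cosβ = 1·2.3186 + 19·3.9646 + 2·41.2432 = 160.1328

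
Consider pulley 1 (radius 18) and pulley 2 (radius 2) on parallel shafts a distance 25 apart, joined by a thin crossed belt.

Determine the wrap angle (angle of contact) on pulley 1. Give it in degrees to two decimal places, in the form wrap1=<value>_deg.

wrap1=286.26_deg

crossed belt: β = asin((r1+r2)/C) = asin(20/25) = 53.1301°
wrap1 = wrap2 = π + 2β = 286.2602°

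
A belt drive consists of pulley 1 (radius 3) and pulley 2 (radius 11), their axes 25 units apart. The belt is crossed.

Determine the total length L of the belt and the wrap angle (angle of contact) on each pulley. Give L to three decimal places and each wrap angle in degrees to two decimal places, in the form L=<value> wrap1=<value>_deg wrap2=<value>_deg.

L=102.050 wrap1=248.11_deg wrap2=248.11_deg

crossed belt: β = asin((r1+r2)/C) = asin(14/25) = 34.0558°
wrap1 = wrap2 = π + 2β = 248.1116°
tangent length = C·cosβ = 20.7123
L = (r1+r2)·wrap + 2·C·cosβ = 14·4.3304 + 2·20.7123 = 102.0497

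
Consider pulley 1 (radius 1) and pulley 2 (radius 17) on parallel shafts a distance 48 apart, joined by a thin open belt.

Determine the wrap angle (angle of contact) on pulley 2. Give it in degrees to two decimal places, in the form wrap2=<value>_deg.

open belt: β = asin((r2−r1)/C) = asin(16/48) = 19.4712°
wrap1 = π − 2β = 141.0576°
wrap2 = π + 2β = 218.9424°

wrap2=218.94_deg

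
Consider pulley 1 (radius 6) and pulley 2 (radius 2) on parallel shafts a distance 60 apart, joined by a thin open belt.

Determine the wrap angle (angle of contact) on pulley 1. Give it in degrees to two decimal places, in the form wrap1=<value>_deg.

open belt: β = asin((r2−r1)/C) = asin(-4/60) = -3.8226°
wrap1 = π − 2β = 187.6451°
wrap2 = π + 2β = 172.3549°

wrap1=187.65_deg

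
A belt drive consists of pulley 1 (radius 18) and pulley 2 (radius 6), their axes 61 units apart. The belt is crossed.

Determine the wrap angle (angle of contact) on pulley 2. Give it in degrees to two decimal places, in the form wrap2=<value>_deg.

crossed belt: β = asin((r1+r2)/C) = asin(24/61) = 23.1689°
wrap1 = wrap2 = π + 2β = 226.3378°

wrap2=226.34_deg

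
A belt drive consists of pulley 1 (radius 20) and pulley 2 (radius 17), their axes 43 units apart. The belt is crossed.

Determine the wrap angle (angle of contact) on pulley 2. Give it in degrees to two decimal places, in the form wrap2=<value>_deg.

crossed belt: β = asin((r1+r2)/C) = asin(37/43) = 59.3688°
wrap1 = wrap2 = π + 2β = 298.7377°

wrap2=298.74_deg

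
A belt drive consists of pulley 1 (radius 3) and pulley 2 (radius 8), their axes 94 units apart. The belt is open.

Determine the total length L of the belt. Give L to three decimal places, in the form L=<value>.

L=222.824

open belt: β = asin((r2−r1)/C) = asin(5/94) = 3.0491°
wrap1 = π − 2β = 173.9018°
wrap2 = π + 2β = 186.0982°
tangent length = C·cosβ = 93.8669
L = r1·wrap1 + r2·wrap2 + 2·C·cosβ = 3·3.0352 + 8·3.2480 + 2·93.8669 = 222.8235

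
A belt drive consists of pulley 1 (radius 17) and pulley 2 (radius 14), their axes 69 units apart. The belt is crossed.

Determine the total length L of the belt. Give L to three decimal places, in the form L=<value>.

crossed belt: β = asin((r1+r2)/C) = asin(31/69) = 26.6972°
wrap1 = wrap2 = π + 2β = 233.3944°
tangent length = C·cosβ = 61.6441
L = (r1+r2)·wrap + 2·C·cosβ = 31·4.0735 + 2·61.6441 = 249.5668

L=249.567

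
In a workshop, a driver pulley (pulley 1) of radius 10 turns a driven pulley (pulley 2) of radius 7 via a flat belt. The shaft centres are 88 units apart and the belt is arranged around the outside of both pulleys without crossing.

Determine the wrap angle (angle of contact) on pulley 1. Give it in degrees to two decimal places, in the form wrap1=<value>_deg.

wrap1=183.91_deg

open belt: β = asin((r2−r1)/C) = asin(-3/88) = -1.9536°
wrap1 = π − 2β = 183.9073°
wrap2 = π + 2β = 176.0927°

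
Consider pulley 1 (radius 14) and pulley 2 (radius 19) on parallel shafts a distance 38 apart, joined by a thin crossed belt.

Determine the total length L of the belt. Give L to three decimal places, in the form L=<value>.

crossed belt: β = asin((r1+r2)/C) = asin(33/38) = 60.2757°
wrap1 = wrap2 = π + 2β = 300.5513°
tangent length = C·cosβ = 18.8414
L = (r1+r2)·wrap + 2·C·cosβ = 33·5.2456 + 2·18.8414 = 210.7880

L=210.788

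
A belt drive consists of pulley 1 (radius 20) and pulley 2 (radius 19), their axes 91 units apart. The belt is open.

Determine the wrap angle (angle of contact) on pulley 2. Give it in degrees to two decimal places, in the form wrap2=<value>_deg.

wrap2=178.74_deg

open belt: β = asin((r2−r1)/C) = asin(-1/91) = -0.6296°
wrap1 = π − 2β = 181.2593°
wrap2 = π + 2β = 178.7407°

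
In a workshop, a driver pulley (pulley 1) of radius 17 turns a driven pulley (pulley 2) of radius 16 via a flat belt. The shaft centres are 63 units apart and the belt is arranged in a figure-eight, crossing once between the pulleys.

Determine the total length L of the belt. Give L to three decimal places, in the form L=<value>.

crossed belt: β = asin((r1+r2)/C) = asin(33/63) = 31.5881°
wrap1 = wrap2 = π + 2β = 243.1763°
tangent length = C·cosβ = 53.6656
L = (r1+r2)·wrap + 2·C·cosβ = 33·4.2442 + 2·53.6656 = 247.3907

L=247.391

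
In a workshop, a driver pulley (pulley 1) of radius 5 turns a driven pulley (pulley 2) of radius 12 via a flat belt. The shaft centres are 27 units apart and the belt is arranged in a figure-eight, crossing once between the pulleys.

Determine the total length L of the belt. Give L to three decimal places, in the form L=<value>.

crossed belt: β = asin((r1+r2)/C) = asin(17/27) = 39.0228°
wrap1 = wrap2 = π + 2β = 258.0456°
tangent length = C·cosβ = 20.9762
L = (r1+r2)·wrap + 2·C·cosβ = 17·4.5037 + 2·20.9762 = 118.5160

L=118.516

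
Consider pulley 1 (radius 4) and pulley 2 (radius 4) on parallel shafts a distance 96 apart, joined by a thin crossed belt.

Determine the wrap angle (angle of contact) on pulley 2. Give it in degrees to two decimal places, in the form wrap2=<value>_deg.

crossed belt: β = asin((r1+r2)/C) = asin(8/96) = 4.7802°
wrap1 = wrap2 = π + 2β = 189.5604°

wrap2=189.56_deg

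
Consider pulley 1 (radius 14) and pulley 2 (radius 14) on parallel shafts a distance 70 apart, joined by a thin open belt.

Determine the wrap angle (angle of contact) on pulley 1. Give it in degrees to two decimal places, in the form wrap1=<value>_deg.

wrap1=180.00_deg

open belt: β = asin((r2−r1)/C) = asin(0/70) = 0.0000°
wrap1 = π − 2β = 180.0000°
wrap2 = π + 2β = 180.0000°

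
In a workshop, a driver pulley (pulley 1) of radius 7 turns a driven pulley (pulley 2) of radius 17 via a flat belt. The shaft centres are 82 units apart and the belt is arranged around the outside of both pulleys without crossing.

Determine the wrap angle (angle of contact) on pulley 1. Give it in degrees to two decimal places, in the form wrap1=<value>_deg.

open belt: β = asin((r2−r1)/C) = asin(10/82) = 7.0047°
wrap1 = π − 2β = 165.9905°
wrap2 = π + 2β = 194.0095°

wrap1=165.99_deg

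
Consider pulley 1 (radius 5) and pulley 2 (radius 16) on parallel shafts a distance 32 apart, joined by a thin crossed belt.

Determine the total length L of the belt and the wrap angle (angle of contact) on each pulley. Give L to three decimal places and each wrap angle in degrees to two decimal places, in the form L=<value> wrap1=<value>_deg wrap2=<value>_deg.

crossed belt: β = asin((r1+r2)/C) = asin(21/32) = 41.0145°
wrap1 = wrap2 = π + 2β = 262.0290°
tangent length = C·cosβ = 24.1454
L = (r1+r2)·wrap + 2·C·cosβ = 21·4.5733 + 2·24.1454 = 144.3294

L=144.329 wrap1=262.03_deg wrap2=262.03_deg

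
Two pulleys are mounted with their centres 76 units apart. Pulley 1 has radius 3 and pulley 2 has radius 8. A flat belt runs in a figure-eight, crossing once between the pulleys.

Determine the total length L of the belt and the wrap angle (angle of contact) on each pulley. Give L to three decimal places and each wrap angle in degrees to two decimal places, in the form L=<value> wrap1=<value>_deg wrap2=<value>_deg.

crossed belt: β = asin((r1+r2)/C) = asin(11/76) = 8.3220°
wrap1 = wrap2 = π + 2β = 196.6441°
tangent length = C·cosβ = 75.1997
L = (r1+r2)·wrap + 2·C·cosβ = 11·3.4321 + 2·75.1997 = 188.1524

L=188.152 wrap1=196.64_deg wrap2=196.64_deg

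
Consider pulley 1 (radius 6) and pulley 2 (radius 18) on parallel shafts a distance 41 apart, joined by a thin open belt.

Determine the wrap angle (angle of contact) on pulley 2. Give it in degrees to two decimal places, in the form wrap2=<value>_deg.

wrap2=214.04_deg

open belt: β = asin((r2−r1)/C) = asin(12/41) = 17.0186°
wrap1 = π − 2β = 145.9627°
wrap2 = π + 2β = 214.0373°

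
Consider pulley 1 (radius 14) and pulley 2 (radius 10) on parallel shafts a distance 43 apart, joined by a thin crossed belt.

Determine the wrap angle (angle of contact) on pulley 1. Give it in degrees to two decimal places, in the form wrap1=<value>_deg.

crossed belt: β = asin((r1+r2)/C) = asin(24/43) = 33.9272°
wrap1 = wrap2 = π + 2β = 247.8545°

wrap1=247.85_deg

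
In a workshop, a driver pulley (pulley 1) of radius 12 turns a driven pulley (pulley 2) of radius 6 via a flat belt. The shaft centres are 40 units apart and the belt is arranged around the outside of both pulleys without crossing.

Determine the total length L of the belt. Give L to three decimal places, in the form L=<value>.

open belt: β = asin((r2−r1)/C) = asin(-6/40) = -8.6269°
wrap1 = π − 2β = 197.2539°
wrap2 = π + 2β = 162.7461°
tangent length = C·cosβ = 39.5474
L = r1·wrap1 + r2·wrap2 + 2·C·cosβ = 12·3.4427 + 6·2.8405 + 2·39.5474 = 137.4504

L=137.450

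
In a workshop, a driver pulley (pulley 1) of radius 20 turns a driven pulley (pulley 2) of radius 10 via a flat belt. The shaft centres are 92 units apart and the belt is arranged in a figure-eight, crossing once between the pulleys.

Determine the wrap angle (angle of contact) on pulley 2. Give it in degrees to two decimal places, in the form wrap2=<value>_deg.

crossed belt: β = asin((r1+r2)/C) = asin(30/92) = 19.0314°
wrap1 = wrap2 = π + 2β = 218.0629°

wrap2=218.06_deg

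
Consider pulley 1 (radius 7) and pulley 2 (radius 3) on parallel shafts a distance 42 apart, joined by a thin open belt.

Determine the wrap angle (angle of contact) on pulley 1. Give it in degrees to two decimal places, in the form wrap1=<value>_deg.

wrap1=190.93_deg

open belt: β = asin((r2−r1)/C) = asin(-4/42) = -5.4650°
wrap1 = π − 2β = 190.9300°
wrap2 = π + 2β = 169.0700°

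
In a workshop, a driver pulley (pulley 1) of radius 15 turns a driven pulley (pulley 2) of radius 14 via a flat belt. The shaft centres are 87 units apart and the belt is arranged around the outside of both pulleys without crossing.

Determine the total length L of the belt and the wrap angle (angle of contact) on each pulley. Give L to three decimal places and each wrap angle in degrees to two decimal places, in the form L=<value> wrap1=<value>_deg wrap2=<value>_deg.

open belt: β = asin((r2−r1)/C) = asin(-1/87) = -0.6586°
wrap1 = π − 2β = 181.3172°
wrap2 = π + 2β = 178.6828°
tangent length = C·cosβ = 86.9943
L = r1·wrap1 + r2·wrap2 + 2·C·cosβ = 15·3.1646 + 14·3.1186 + 2·86.9943 = 265.1177

L=265.118 wrap1=181.32_deg wrap2=178.68_deg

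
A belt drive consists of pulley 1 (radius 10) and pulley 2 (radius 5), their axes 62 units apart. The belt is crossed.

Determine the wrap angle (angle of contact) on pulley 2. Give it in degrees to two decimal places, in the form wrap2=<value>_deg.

wrap2=208.00_deg

crossed belt: β = asin((r1+r2)/C) = asin(15/62) = 14.0008°
wrap1 = wrap2 = π + 2β = 208.0016°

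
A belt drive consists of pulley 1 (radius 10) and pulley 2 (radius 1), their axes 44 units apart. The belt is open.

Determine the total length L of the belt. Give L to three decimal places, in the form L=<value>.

L=124.405

open belt: β = asin((r2−r1)/C) = asin(-9/44) = -11.8029°
wrap1 = π − 2β = 203.6058°
wrap2 = π + 2β = 156.3942°
tangent length = C·cosβ = 43.0697
L = r1·wrap1 + r2·wrap2 + 2·C·cosβ = 10·3.5536 + 1·2.7296 + 2·43.0697 = 124.4049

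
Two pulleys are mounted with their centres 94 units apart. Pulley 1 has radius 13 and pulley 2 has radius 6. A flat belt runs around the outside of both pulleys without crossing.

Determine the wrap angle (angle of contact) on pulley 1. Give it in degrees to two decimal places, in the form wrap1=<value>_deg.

open belt: β = asin((r2−r1)/C) = asin(-7/94) = -4.2707°
wrap1 = π − 2β = 188.5413°
wrap2 = π + 2β = 171.4587°

wrap1=188.54_deg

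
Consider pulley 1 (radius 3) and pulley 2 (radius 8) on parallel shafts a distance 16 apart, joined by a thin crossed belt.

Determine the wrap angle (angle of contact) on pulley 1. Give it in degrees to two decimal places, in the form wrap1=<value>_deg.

wrap1=266.87_deg

crossed belt: β = asin((r1+r2)/C) = asin(11/16) = 43.4325°
wrap1 = wrap2 = π + 2β = 266.8651°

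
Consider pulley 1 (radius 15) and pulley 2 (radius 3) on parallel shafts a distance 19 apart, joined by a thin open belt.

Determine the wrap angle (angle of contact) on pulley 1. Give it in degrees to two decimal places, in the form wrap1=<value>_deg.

open belt: β = asin((r2−r1)/C) = asin(-12/19) = -39.1667°
wrap1 = π − 2β = 258.3334°
wrap2 = π + 2β = 101.6666°

wrap1=258.33_deg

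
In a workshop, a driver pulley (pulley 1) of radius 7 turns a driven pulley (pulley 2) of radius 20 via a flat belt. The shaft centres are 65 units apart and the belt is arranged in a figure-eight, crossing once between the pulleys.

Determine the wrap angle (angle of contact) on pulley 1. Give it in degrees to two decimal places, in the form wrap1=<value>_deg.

wrap1=229.09_deg

crossed belt: β = asin((r1+r2)/C) = asin(27/65) = 24.5435°
wrap1 = wrap2 = π + 2β = 229.0871°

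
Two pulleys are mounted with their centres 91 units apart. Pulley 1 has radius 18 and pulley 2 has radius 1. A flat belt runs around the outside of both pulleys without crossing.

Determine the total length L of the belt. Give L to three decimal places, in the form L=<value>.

L=244.875

open belt: β = asin((r2−r1)/C) = asin(-17/91) = -10.7669°
wrap1 = π − 2β = 201.5337°
wrap2 = π + 2β = 158.4663°
tangent length = C·cosβ = 89.3980
L = r1·wrap1 + r2·wrap2 + 2·C·cosβ = 18·3.5174 + 1·2.7658 + 2·89.3980 = 244.8754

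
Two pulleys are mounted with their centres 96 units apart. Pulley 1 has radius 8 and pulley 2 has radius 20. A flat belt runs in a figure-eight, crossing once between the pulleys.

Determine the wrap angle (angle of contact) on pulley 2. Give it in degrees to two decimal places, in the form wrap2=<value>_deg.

wrap2=213.92_deg

crossed belt: β = asin((r1+r2)/C) = asin(28/96) = 16.9578°
wrap1 = wrap2 = π + 2β = 213.9155°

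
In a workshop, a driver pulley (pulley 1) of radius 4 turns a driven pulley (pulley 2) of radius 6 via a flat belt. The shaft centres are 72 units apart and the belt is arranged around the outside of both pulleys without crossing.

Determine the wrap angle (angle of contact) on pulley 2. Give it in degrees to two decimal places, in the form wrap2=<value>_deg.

wrap2=183.18_deg

open belt: β = asin((r2−r1)/C) = asin(2/72) = 1.5918°
wrap1 = π − 2β = 176.8165°
wrap2 = π + 2β = 183.1835°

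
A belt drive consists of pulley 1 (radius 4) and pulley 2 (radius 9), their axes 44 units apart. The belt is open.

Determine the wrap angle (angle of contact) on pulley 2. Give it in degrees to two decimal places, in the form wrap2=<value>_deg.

open belt: β = asin((r2−r1)/C) = asin(5/44) = 6.5250°
wrap1 = π − 2β = 166.9500°
wrap2 = π + 2β = 193.0500°

wrap2=193.05_deg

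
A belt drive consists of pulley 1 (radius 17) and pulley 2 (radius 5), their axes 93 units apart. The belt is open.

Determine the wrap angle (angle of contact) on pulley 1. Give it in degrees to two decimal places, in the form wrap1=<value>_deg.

wrap1=194.83_deg

open belt: β = asin((r2−r1)/C) = asin(-12/93) = -7.4137°
wrap1 = π − 2β = 194.8273°
wrap2 = π + 2β = 165.1727°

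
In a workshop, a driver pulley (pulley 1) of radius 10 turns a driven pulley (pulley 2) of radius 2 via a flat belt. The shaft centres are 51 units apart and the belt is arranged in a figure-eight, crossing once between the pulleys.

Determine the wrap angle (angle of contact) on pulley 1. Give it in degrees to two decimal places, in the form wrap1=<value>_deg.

wrap1=207.22_deg

crossed belt: β = asin((r1+r2)/C) = asin(12/51) = 13.6090°
wrap1 = wrap2 = π + 2β = 207.2179°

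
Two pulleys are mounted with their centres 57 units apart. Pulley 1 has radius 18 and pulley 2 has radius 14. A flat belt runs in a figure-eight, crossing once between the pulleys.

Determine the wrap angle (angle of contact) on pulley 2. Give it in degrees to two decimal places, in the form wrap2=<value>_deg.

wrap2=248.31_deg

crossed belt: β = asin((r1+r2)/C) = asin(32/57) = 34.1529°
wrap1 = wrap2 = π + 2β = 248.3058°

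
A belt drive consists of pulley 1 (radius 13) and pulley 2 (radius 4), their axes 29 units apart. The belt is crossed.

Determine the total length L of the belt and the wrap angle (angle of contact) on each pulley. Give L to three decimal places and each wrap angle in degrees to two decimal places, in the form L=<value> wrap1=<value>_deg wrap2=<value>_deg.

crossed belt: β = asin((r1+r2)/C) = asin(17/29) = 35.8883°
wrap1 = wrap2 = π + 2β = 251.7766°
tangent length = C·cosβ = 23.4947
L = (r1+r2)·wrap + 2·C·cosβ = 17·4.3943 + 2·23.4947 = 121.6930

L=121.693 wrap1=251.78_deg wrap2=251.78_deg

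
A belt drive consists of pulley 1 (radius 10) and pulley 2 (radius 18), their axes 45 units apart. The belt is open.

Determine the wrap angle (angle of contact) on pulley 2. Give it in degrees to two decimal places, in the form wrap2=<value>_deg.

open belt: β = asin((r2−r1)/C) = asin(8/45) = 10.2403°
wrap1 = π − 2β = 159.5193°
wrap2 = π + 2β = 200.4807°

wrap2=200.48_deg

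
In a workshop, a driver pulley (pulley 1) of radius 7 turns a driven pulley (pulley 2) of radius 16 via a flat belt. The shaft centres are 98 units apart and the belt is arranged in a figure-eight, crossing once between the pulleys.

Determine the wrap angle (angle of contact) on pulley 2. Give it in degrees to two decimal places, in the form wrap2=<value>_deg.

wrap2=207.15_deg

crossed belt: β = asin((r1+r2)/C) = asin(23/98) = 13.5736°
wrap1 = wrap2 = π + 2β = 207.1472°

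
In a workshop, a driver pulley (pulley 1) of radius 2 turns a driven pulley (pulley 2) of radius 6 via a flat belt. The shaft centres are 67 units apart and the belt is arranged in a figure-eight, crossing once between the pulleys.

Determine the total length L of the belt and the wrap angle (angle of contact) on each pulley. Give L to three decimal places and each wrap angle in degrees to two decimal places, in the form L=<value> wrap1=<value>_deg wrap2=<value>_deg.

crossed belt: β = asin((r1+r2)/C) = asin(8/67) = 6.8576°
wrap1 = wrap2 = π + 2β = 193.7153°
tangent length = C·cosβ = 66.5207
L = (r1+r2)·wrap + 2·C·cosβ = 8·3.3810 + 2·66.5207 = 160.0891

L=160.089 wrap1=193.72_deg wrap2=193.72_deg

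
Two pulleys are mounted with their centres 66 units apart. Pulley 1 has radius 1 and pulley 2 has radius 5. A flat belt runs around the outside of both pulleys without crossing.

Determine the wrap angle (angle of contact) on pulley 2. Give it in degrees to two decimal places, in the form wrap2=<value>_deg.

open belt: β = asin((r2−r1)/C) = asin(4/66) = 3.4746°
wrap1 = π − 2β = 173.0508°
wrap2 = π + 2β = 186.9492°

wrap2=186.95_deg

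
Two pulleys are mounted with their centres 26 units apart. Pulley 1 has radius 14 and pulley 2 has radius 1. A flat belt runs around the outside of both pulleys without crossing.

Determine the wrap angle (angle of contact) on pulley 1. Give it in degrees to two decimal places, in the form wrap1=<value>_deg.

open belt: β = asin((r2−r1)/C) = asin(-13/26) = -30.0000°
wrap1 = π − 2β = 240.0000°
wrap2 = π + 2β = 120.0000°

wrap1=240.00_deg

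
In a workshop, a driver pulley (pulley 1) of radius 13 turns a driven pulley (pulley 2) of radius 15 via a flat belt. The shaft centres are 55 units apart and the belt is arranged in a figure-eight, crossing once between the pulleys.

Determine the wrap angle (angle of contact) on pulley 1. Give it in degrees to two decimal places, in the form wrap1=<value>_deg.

wrap1=241.21_deg

crossed belt: β = asin((r1+r2)/C) = asin(28/55) = 30.6033°
wrap1 = wrap2 = π + 2β = 241.2066°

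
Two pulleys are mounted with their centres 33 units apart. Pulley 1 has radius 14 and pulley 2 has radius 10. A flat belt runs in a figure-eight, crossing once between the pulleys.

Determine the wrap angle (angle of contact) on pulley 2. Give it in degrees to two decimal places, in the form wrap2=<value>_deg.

wrap2=273.32_deg

crossed belt: β = asin((r1+r2)/C) = asin(24/33) = 46.6582°
wrap1 = wrap2 = π + 2β = 273.3165°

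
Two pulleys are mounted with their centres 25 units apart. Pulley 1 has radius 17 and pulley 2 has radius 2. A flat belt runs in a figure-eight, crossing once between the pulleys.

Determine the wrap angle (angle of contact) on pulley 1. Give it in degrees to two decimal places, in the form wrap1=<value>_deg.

wrap1=278.93_deg

crossed belt: β = asin((r1+r2)/C) = asin(19/25) = 49.4642°
wrap1 = wrap2 = π + 2β = 278.9284°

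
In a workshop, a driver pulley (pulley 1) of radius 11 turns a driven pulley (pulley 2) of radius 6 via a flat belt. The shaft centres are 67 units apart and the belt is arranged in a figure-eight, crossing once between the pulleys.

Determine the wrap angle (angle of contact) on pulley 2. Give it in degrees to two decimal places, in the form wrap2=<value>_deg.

crossed belt: β = asin((r1+r2)/C) = asin(17/67) = 14.6984°
wrap1 = wrap2 = π + 2β = 209.3968°

wrap2=209.40_deg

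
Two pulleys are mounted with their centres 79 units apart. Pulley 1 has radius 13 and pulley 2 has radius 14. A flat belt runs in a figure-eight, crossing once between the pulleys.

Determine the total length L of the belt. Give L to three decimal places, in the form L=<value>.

crossed belt: β = asin((r1+r2)/C) = asin(27/79) = 19.9849°
wrap1 = wrap2 = π + 2β = 219.9698°
tangent length = C·cosβ = 74.2428
L = (r1+r2)·wrap + 2·C·cosβ = 27·3.8392 + 2·74.2428 = 252.1440

L=252.144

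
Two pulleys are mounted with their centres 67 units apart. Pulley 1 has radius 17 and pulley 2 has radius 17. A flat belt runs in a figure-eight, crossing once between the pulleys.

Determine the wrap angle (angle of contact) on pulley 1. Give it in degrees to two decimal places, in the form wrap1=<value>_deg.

wrap1=240.99_deg

crossed belt: β = asin((r1+r2)/C) = asin(34/67) = 30.4950°
wrap1 = wrap2 = π + 2β = 240.9899°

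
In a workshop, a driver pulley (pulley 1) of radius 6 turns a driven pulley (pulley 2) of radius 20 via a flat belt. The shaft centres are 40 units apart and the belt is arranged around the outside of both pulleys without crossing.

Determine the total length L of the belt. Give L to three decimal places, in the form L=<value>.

L=166.633

open belt: β = asin((r2−r1)/C) = asin(14/40) = 20.4873°
wrap1 = π − 2β = 139.0254°
wrap2 = π + 2β = 220.9746°
tangent length = C·cosβ = 37.4700
L = r1·wrap1 + r2·wrap2 + 2·C·cosβ = 6·2.4265 + 20·3.8567 + 2·37.4700 = 166.6334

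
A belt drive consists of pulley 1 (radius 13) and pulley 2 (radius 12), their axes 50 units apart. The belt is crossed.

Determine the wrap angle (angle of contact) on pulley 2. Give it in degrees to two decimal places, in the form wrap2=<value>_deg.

crossed belt: β = asin((r1+r2)/C) = asin(25/50) = 30.0000°
wrap1 = wrap2 = π + 2β = 240.0000°

wrap2=240.00_deg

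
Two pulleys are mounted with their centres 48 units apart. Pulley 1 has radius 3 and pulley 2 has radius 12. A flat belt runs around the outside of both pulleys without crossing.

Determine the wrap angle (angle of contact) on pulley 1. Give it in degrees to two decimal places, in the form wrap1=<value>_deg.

wrap1=158.39_deg

open belt: β = asin((r2−r1)/C) = asin(9/48) = 10.8069°
wrap1 = π − 2β = 158.3862°
wrap2 = π + 2β = 201.6138°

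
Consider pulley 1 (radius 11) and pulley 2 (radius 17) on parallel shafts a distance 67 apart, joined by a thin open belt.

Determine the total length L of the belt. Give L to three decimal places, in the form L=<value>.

open belt: β = asin((r2−r1)/C) = asin(6/67) = 5.1378°
wrap1 = π − 2β = 169.7243°
wrap2 = π + 2β = 190.2757°
tangent length = C·cosβ = 66.7308
L = r1·wrap1 + r2·wrap2 + 2·C·cosβ = 11·2.9622 + 17·3.3209 + 2·66.7308 = 222.5023

L=222.502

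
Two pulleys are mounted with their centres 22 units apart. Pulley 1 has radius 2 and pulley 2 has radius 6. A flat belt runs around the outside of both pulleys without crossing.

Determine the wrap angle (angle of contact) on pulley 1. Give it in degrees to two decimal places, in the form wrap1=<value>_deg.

open belt: β = asin((r2−r1)/C) = asin(4/22) = 10.4757°
wrap1 = π − 2β = 159.0486°
wrap2 = π + 2β = 200.9514°

wrap1=159.05_deg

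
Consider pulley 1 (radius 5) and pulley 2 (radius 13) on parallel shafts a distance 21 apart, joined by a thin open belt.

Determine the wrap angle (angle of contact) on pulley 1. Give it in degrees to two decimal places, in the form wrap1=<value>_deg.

open belt: β = asin((r2−r1)/C) = asin(8/21) = 22.3927°
wrap1 = π − 2β = 135.2146°
wrap2 = π + 2β = 224.7854°

wrap1=135.21_deg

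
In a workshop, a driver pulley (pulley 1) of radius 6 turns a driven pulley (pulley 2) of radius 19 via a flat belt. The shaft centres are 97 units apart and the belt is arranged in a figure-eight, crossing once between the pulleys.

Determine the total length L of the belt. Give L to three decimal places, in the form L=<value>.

L=279.020

crossed belt: β = asin((r1+r2)/C) = asin(25/97) = 14.9355°
wrap1 = wrap2 = π + 2β = 209.8711°
tangent length = C·cosβ = 93.7230
L = (r1+r2)·wrap + 2·C·cosβ = 25·3.6629 + 2·93.7230 = 279.0195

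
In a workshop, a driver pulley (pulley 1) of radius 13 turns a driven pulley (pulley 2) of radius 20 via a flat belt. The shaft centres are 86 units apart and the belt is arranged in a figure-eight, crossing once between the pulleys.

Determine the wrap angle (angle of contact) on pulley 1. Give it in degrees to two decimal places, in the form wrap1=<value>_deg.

crossed belt: β = asin((r1+r2)/C) = asin(33/86) = 22.5644°
wrap1 = wrap2 = π + 2β = 225.1287°

wrap1=225.13_deg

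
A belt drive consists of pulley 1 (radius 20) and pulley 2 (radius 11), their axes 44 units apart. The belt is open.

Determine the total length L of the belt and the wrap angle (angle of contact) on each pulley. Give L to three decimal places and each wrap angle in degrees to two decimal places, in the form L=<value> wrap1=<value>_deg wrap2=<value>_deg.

L=187.237 wrap1=203.61_deg wrap2=156.39_deg

open belt: β = asin((r2−r1)/C) = asin(-9/44) = -11.8029°
wrap1 = π − 2β = 203.6058°
wrap2 = π + 2β = 156.3942°
tangent length = C·cosβ = 43.0697
L = r1·wrap1 + r2·wrap2 + 2·C·cosβ = 20·3.5536 + 11·2.7296 + 2·43.0697 = 187.2368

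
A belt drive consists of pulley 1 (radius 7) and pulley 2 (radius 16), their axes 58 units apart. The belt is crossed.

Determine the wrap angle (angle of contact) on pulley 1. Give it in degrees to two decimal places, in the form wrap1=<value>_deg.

wrap1=226.73_deg

crossed belt: β = asin((r1+r2)/C) = asin(23/58) = 23.3628°
wrap1 = wrap2 = π + 2β = 226.7256°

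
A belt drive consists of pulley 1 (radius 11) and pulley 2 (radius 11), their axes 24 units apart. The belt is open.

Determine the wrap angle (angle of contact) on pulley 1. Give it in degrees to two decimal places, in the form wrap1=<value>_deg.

wrap1=180.00_deg

open belt: β = asin((r2−r1)/C) = asin(0/24) = 0.0000°
wrap1 = π − 2β = 180.0000°
wrap2 = π + 2β = 180.0000°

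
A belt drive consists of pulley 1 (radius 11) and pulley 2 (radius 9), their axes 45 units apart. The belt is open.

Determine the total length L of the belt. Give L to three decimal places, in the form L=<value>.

open belt: β = asin((r2−r1)/C) = asin(-2/45) = -2.5473°
wrap1 = π − 2β = 185.0946°
wrap2 = π + 2β = 174.9054°
tangent length = C·cosβ = 44.9555
L = r1·wrap1 + r2·wrap2 + 2·C·cosβ = 11·3.2305 + 9·3.0527 + 2·44.9555 = 152.9208

L=152.921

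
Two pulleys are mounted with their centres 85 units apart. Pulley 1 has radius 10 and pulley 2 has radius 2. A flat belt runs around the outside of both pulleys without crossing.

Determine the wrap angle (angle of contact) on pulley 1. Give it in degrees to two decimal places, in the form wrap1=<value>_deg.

open belt: β = asin((r2−r1)/C) = asin(-8/85) = -5.4005°
wrap1 = π − 2β = 190.8011°
wrap2 = π + 2β = 169.1989°

wrap1=190.80_deg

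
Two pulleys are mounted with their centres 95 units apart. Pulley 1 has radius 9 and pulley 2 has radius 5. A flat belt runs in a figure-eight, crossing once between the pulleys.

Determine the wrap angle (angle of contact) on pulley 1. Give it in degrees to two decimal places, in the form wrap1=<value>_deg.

wrap1=196.95_deg

crossed belt: β = asin((r1+r2)/C) = asin(14/95) = 8.4745°
wrap1 = wrap2 = π + 2β = 196.9489°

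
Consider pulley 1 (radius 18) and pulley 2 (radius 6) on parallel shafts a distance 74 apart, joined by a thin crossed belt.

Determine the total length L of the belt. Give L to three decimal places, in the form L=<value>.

L=231.252

crossed belt: β = asin((r1+r2)/C) = asin(24/74) = 18.9246°
wrap1 = wrap2 = π + 2β = 217.8493°
tangent length = C·cosβ = 70.0000
L = (r1+r2)·wrap + 2·C·cosβ = 24·3.8022 + 2·70.0000 = 231.2525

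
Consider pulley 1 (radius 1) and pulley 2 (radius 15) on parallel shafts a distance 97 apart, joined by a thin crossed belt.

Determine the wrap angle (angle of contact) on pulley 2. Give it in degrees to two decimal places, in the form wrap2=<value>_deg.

crossed belt: β = asin((r1+r2)/C) = asin(16/97) = 9.4942°
wrap1 = wrap2 = π + 2β = 198.9885°

wrap2=198.99_deg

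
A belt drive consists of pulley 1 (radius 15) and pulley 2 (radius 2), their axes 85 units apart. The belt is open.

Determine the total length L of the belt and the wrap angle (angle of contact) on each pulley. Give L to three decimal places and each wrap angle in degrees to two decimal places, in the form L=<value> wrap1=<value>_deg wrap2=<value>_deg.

open belt: β = asin((r2−r1)/C) = asin(-13/85) = -8.7974°
wrap1 = π − 2β = 197.5948°
wrap2 = π + 2β = 162.4052°
tangent length = C·cosβ = 84.0000
L = r1·wrap1 + r2·wrap2 + 2·C·cosβ = 15·3.4487 + 2·2.8345 + 2·84.0000 = 225.3992

L=225.399 wrap1=197.59_deg wrap2=162.41_deg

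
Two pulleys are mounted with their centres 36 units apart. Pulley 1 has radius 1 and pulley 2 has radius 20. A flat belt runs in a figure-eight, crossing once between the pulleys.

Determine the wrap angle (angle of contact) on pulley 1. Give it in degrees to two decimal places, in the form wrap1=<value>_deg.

wrap1=251.37_deg

crossed belt: β = asin((r1+r2)/C) = asin(21/36) = 35.6853°
wrap1 = wrap2 = π + 2β = 251.3707°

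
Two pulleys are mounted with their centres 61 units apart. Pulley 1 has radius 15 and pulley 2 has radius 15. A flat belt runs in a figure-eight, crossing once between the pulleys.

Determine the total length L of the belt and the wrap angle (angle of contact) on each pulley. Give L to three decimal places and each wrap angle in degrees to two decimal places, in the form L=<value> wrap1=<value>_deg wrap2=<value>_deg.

crossed belt: β = asin((r1+r2)/C) = asin(30/61) = 29.4592°
wrap1 = wrap2 = π + 2β = 238.9183°
tangent length = C·cosβ = 53.1131
L = (r1+r2)·wrap + 2·C·cosβ = 30·4.1699 + 2·53.1131 = 231.3235

L=231.324 wrap1=238.92_deg wrap2=238.92_deg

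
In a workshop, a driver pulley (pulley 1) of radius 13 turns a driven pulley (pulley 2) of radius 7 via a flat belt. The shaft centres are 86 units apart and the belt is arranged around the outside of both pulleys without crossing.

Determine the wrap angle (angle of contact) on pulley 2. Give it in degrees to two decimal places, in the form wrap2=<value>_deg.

wrap2=172.00_deg

open belt: β = asin((r2−r1)/C) = asin(-6/86) = -4.0006°
wrap1 = π − 2β = 188.0013°
wrap2 = π + 2β = 171.9987°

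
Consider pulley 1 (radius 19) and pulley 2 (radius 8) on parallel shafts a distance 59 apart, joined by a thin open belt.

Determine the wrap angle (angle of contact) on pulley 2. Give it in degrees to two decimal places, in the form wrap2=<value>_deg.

open belt: β = asin((r2−r1)/C) = asin(-11/59) = -10.7451°
wrap1 = π − 2β = 201.4903°
wrap2 = π + 2β = 158.5097°

wrap2=158.51_deg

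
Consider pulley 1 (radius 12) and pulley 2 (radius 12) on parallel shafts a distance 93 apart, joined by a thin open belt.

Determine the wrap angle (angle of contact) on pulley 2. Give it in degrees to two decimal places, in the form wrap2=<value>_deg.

open belt: β = asin((r2−r1)/C) = asin(0/93) = 0.0000°
wrap1 = π − 2β = 180.0000°
wrap2 = π + 2β = 180.0000°

wrap2=180.00_deg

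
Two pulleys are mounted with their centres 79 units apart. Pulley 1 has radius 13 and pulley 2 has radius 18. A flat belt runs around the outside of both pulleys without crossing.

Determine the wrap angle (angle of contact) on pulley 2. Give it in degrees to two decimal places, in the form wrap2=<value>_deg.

wrap2=187.26_deg

open belt: β = asin((r2−r1)/C) = asin(5/79) = 3.6287°
wrap1 = π − 2β = 172.7425°
wrap2 = π + 2β = 187.2575°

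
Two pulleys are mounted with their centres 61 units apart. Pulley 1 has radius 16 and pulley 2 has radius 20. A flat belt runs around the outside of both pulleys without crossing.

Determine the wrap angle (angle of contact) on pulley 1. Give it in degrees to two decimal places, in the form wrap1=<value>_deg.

wrap1=172.48_deg

open belt: β = asin((r2−r1)/C) = asin(4/61) = 3.7598°
wrap1 = π − 2β = 172.4804°
wrap2 = π + 2β = 187.5196°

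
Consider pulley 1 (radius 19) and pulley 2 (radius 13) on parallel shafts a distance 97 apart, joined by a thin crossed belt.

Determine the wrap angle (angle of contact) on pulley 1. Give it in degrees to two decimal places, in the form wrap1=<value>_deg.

crossed belt: β = asin((r1+r2)/C) = asin(32/97) = 19.2625°
wrap1 = wrap2 = π + 2β = 218.5250°

wrap1=218.53_deg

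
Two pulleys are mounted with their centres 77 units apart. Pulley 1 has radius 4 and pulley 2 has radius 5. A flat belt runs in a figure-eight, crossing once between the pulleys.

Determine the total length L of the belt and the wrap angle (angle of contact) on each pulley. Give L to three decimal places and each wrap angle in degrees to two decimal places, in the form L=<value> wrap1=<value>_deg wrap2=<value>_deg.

L=183.327 wrap1=193.42_deg wrap2=193.42_deg

crossed belt: β = asin((r1+r2)/C) = asin(9/77) = 6.7123°
wrap1 = wrap2 = π + 2β = 193.4245°
tangent length = C·cosβ = 76.4722
L = (r1+r2)·wrap + 2·C·cosβ = 9·3.3759 + 2·76.4722 = 183.3275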